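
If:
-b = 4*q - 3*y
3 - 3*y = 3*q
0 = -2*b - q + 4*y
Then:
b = 13/9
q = 2/9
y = 7/9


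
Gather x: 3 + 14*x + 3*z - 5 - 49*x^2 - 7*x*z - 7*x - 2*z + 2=-49*x^2 + x*(7 - 7*z) + z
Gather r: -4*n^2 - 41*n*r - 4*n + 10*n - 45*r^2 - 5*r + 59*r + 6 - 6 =-4*n^2 + 6*n - 45*r^2 + r*(54 - 41*n)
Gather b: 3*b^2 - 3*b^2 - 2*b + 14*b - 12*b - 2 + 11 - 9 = 0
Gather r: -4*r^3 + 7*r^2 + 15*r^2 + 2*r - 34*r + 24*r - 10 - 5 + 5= -4*r^3 + 22*r^2 - 8*r - 10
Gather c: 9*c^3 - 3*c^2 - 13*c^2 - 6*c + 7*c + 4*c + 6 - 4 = 9*c^3 - 16*c^2 + 5*c + 2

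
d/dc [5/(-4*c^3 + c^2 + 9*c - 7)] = 5*(12*c^2 - 2*c - 9)/(4*c^3 - c^2 - 9*c + 7)^2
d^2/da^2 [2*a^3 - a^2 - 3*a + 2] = 12*a - 2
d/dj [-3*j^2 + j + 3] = 1 - 6*j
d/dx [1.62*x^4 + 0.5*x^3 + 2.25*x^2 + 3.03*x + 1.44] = 6.48*x^3 + 1.5*x^2 + 4.5*x + 3.03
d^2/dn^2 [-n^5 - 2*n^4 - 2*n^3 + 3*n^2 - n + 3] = -20*n^3 - 24*n^2 - 12*n + 6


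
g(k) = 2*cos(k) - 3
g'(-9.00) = 0.82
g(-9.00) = -4.82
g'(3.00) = -0.28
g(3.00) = -4.98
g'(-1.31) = 1.93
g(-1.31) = -2.48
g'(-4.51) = -1.96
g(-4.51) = -3.40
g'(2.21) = -1.61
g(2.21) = -4.19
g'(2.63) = -0.98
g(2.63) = -4.74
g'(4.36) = 1.88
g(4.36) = -3.69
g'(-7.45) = 1.84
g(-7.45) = -2.21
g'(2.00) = -1.82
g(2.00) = -3.83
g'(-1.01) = 1.69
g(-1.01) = -1.94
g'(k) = -2*sin(k)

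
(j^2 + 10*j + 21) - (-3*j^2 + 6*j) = 4*j^2 + 4*j + 21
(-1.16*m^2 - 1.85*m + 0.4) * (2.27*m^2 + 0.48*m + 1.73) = -2.6332*m^4 - 4.7563*m^3 - 1.9868*m^2 - 3.0085*m + 0.692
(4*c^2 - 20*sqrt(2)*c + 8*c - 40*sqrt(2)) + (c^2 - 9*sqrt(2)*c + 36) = 5*c^2 - 29*sqrt(2)*c + 8*c - 40*sqrt(2) + 36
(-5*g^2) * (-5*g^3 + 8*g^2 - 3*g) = 25*g^5 - 40*g^4 + 15*g^3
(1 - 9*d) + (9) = 10 - 9*d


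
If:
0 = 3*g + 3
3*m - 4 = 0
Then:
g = -1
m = 4/3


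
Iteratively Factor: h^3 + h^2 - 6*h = (h - 2)*(h^2 + 3*h) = h*(h - 2)*(h + 3)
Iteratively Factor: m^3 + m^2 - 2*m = (m + 2)*(m^2 - m) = m*(m + 2)*(m - 1)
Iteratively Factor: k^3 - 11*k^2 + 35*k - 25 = (k - 5)*(k^2 - 6*k + 5) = (k - 5)^2*(k - 1)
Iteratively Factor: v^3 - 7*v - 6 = (v - 3)*(v^2 + 3*v + 2) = (v - 3)*(v + 1)*(v + 2)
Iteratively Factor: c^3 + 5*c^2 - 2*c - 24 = (c + 3)*(c^2 + 2*c - 8) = (c - 2)*(c + 3)*(c + 4)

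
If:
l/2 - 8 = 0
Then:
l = 16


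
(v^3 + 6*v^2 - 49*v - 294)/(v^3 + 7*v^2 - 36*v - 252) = (v - 7)/(v - 6)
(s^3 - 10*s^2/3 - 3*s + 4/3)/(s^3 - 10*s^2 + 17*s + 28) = (s - 1/3)/(s - 7)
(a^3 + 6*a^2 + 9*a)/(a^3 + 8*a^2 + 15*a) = (a + 3)/(a + 5)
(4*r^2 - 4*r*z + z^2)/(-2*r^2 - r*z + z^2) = (-2*r + z)/(r + z)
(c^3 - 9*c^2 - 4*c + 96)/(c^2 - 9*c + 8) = (c^2 - c - 12)/(c - 1)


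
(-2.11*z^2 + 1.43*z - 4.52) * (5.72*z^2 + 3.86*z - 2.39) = -12.0692*z^4 + 0.0350000000000001*z^3 - 15.2917*z^2 - 20.8649*z + 10.8028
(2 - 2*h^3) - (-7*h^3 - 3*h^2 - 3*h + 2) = 5*h^3 + 3*h^2 + 3*h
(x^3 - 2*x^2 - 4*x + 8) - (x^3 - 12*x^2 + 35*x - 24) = 10*x^2 - 39*x + 32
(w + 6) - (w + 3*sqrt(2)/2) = 6 - 3*sqrt(2)/2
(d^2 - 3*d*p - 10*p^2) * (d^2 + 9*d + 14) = d^4 - 3*d^3*p + 9*d^3 - 10*d^2*p^2 - 27*d^2*p + 14*d^2 - 90*d*p^2 - 42*d*p - 140*p^2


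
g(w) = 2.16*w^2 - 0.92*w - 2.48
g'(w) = 4.32*w - 0.92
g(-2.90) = 18.35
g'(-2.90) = -13.45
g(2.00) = 4.32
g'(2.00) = 7.72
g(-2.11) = 9.08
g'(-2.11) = -10.04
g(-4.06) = 36.86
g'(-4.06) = -18.46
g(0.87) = -1.65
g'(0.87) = 2.84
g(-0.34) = -1.92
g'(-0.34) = -2.39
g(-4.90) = 53.89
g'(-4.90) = -22.09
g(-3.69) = 30.33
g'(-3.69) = -16.86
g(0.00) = -2.48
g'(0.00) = -0.92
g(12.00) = 297.52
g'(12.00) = 50.92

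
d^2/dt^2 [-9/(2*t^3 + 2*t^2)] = 9*((t + 1)*(3*t + 1) - (3*t + 2)^2)/(t^4*(t + 1)^3)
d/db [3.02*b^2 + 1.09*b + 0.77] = 6.04*b + 1.09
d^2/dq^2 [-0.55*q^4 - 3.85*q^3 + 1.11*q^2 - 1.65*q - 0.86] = -6.6*q^2 - 23.1*q + 2.22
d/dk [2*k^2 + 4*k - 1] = 4*k + 4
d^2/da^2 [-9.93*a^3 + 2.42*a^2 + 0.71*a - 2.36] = 4.84 - 59.58*a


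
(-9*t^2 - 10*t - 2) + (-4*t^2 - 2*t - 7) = -13*t^2 - 12*t - 9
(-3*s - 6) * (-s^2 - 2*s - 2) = 3*s^3 + 12*s^2 + 18*s + 12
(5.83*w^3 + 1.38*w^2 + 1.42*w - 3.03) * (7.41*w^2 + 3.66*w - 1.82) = 43.2003*w^5 + 31.5636*w^4 + 4.9624*w^3 - 19.7667*w^2 - 13.6742*w + 5.5146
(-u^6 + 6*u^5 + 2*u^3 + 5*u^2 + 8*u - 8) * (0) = 0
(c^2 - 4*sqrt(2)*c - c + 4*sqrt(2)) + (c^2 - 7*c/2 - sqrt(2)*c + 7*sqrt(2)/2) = 2*c^2 - 5*sqrt(2)*c - 9*c/2 + 15*sqrt(2)/2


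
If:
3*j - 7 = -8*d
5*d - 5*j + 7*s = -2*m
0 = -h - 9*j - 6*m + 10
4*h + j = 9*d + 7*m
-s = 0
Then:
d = 445/737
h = 1253/737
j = 533/737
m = 20/67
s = 0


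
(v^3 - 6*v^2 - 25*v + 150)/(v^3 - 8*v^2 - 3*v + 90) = (v + 5)/(v + 3)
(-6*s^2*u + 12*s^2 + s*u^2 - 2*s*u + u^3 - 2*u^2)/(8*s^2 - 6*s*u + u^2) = (-3*s*u + 6*s - u^2 + 2*u)/(4*s - u)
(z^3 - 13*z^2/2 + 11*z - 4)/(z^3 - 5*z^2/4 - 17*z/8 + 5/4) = 4*(z - 4)/(4*z + 5)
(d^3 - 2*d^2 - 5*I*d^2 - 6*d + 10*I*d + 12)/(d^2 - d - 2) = (d^2 - 5*I*d - 6)/(d + 1)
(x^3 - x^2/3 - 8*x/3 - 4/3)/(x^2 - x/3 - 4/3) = (3*x^2 - 4*x - 4)/(3*x - 4)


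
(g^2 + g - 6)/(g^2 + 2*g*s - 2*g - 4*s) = (g + 3)/(g + 2*s)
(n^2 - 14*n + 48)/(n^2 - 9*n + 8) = (n - 6)/(n - 1)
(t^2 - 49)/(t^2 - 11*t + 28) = (t + 7)/(t - 4)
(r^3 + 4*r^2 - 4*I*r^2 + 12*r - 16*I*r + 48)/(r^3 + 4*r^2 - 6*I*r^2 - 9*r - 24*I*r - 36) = (r^2 - 4*I*r + 12)/(r^2 - 6*I*r - 9)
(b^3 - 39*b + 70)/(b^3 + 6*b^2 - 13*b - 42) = (b^2 - 7*b + 10)/(b^2 - b - 6)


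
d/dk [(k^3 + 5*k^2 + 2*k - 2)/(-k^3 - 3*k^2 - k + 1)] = 2*k*(k - 1)/(k^4 + 4*k^3 + 2*k^2 - 4*k + 1)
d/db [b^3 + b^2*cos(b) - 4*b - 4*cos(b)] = -b^2*sin(b) + 3*b^2 + 2*b*cos(b) + 4*sin(b) - 4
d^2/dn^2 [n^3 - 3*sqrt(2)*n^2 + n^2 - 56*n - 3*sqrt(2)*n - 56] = 6*n - 6*sqrt(2) + 2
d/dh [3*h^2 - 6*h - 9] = 6*h - 6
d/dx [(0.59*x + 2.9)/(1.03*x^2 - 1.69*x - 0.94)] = (-0.6077*x^2 - 5.974*x + 4.3464)/(1.0609*x^4 - 3.4814*x^3 + 0.9197*x^2 + 3.1772*x + 0.8836)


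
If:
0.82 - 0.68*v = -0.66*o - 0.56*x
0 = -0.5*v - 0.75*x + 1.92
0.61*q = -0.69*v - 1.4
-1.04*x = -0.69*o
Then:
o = 1.05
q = -5.46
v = 2.80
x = 0.70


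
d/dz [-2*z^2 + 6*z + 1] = 6 - 4*z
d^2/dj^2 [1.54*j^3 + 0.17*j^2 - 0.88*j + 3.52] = 9.24*j + 0.34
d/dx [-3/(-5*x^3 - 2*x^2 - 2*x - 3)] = 3*(-15*x^2 - 4*x - 2)/(5*x^3 + 2*x^2 + 2*x + 3)^2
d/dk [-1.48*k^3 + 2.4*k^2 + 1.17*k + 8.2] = -4.44*k^2 + 4.8*k + 1.17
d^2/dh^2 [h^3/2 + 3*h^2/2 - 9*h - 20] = 3*h + 3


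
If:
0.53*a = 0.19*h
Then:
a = 0.358490566037736*h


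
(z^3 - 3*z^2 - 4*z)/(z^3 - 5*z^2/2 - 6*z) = 2*(z + 1)/(2*z + 3)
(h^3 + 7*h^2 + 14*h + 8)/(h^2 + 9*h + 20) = (h^2 + 3*h + 2)/(h + 5)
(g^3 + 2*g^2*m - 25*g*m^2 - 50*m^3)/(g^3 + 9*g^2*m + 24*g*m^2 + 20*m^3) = (g - 5*m)/(g + 2*m)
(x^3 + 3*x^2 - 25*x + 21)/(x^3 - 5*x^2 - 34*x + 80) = (x^3 + 3*x^2 - 25*x + 21)/(x^3 - 5*x^2 - 34*x + 80)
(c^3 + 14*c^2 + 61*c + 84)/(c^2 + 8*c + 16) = (c^2 + 10*c + 21)/(c + 4)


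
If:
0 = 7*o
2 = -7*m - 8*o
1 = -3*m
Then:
No Solution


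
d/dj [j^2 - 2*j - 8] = 2*j - 2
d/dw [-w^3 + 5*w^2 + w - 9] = -3*w^2 + 10*w + 1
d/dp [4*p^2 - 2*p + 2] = 8*p - 2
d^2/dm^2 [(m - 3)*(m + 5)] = 2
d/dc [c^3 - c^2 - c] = 3*c^2 - 2*c - 1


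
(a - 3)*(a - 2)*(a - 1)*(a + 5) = a^4 - a^3 - 19*a^2 + 49*a - 30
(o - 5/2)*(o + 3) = o^2 + o/2 - 15/2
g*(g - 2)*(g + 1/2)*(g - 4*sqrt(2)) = g^4 - 4*sqrt(2)*g^3 - 3*g^3/2 - g^2 + 6*sqrt(2)*g^2 + 4*sqrt(2)*g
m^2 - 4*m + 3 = (m - 3)*(m - 1)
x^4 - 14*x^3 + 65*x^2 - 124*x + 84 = (x - 7)*(x - 3)*(x - 2)^2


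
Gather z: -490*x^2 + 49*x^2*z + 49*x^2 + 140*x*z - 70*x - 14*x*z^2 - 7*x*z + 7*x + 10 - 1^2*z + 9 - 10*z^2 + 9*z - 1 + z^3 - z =-441*x^2 - 63*x + z^3 + z^2*(-14*x - 10) + z*(49*x^2 + 133*x + 7) + 18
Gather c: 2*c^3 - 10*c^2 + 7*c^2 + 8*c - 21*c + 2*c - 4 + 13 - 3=2*c^3 - 3*c^2 - 11*c + 6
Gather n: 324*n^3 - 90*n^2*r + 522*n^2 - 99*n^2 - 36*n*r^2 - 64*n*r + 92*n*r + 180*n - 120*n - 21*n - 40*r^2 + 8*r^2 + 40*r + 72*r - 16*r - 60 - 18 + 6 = 324*n^3 + n^2*(423 - 90*r) + n*(-36*r^2 + 28*r + 39) - 32*r^2 + 96*r - 72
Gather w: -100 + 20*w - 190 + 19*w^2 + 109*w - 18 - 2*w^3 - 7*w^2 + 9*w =-2*w^3 + 12*w^2 + 138*w - 308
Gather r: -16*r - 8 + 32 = 24 - 16*r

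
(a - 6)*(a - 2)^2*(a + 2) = a^4 - 8*a^3 + 8*a^2 + 32*a - 48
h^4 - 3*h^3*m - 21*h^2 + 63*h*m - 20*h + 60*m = (h - 5)*(h + 1)*(h + 4)*(h - 3*m)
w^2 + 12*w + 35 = (w + 5)*(w + 7)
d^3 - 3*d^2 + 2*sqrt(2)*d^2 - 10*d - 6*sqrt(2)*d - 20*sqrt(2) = (d - 5)*(d + 2)*(d + 2*sqrt(2))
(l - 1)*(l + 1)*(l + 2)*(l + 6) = l^4 + 8*l^3 + 11*l^2 - 8*l - 12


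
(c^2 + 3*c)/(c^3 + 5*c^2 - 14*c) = (c + 3)/(c^2 + 5*c - 14)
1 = 1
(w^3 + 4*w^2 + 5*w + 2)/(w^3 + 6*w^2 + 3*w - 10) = (w^2 + 2*w + 1)/(w^2 + 4*w - 5)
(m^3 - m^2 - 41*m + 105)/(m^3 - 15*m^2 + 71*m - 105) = (m + 7)/(m - 7)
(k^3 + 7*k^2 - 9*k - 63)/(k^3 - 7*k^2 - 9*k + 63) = (k + 7)/(k - 7)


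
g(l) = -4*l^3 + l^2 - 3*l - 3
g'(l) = -12*l^2 + 2*l - 3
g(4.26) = -306.87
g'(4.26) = -212.25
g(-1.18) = 8.50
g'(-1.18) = -22.07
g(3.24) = -138.27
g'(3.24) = -122.49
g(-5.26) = 622.57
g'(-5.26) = -345.53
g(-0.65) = 0.47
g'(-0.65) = -9.37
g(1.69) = -24.52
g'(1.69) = -33.89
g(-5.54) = 724.44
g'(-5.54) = -382.38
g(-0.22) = -2.25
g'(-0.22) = -4.02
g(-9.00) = 3021.00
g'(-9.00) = -993.00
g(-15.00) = 13767.00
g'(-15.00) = -2733.00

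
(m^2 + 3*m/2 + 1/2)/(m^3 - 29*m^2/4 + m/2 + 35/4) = 2*(2*m + 1)/(4*m^2 - 33*m + 35)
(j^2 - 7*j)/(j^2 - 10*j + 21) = j/(j - 3)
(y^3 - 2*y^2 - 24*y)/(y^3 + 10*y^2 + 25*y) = (y^2 - 2*y - 24)/(y^2 + 10*y + 25)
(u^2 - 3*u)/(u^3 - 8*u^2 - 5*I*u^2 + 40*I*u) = (u - 3)/(u^2 - 8*u - 5*I*u + 40*I)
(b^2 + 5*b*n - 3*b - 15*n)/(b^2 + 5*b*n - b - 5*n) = (b - 3)/(b - 1)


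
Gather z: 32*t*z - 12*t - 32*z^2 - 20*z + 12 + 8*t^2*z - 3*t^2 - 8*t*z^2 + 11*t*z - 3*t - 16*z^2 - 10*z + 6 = -3*t^2 - 15*t + z^2*(-8*t - 48) + z*(8*t^2 + 43*t - 30) + 18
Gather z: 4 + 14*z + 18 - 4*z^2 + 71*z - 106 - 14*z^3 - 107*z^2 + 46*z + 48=-14*z^3 - 111*z^2 + 131*z - 36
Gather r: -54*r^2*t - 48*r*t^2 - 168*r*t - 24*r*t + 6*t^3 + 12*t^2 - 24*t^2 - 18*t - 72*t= -54*r^2*t + r*(-48*t^2 - 192*t) + 6*t^3 - 12*t^2 - 90*t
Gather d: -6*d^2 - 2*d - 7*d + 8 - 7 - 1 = -6*d^2 - 9*d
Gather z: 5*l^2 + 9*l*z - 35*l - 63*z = 5*l^2 - 35*l + z*(9*l - 63)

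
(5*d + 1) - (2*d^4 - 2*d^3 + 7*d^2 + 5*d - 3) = -2*d^4 + 2*d^3 - 7*d^2 + 4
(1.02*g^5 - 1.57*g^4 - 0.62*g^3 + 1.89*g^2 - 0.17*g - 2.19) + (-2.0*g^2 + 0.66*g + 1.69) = 1.02*g^5 - 1.57*g^4 - 0.62*g^3 - 0.11*g^2 + 0.49*g - 0.5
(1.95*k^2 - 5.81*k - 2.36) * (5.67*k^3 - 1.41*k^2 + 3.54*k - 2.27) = 11.0565*k^5 - 35.6922*k^4 + 1.7139*k^3 - 21.6663*k^2 + 4.8343*k + 5.3572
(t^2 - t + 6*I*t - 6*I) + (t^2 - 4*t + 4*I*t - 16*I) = 2*t^2 - 5*t + 10*I*t - 22*I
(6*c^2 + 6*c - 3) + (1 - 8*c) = 6*c^2 - 2*c - 2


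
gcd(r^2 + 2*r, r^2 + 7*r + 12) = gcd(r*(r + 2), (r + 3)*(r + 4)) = 1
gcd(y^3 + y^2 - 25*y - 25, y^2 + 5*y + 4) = y + 1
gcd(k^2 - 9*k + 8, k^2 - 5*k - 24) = k - 8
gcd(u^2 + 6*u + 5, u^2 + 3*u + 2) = u + 1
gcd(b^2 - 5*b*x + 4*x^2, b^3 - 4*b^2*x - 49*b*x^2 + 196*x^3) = -b + 4*x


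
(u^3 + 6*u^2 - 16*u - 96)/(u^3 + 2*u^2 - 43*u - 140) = (u^2 + 2*u - 24)/(u^2 - 2*u - 35)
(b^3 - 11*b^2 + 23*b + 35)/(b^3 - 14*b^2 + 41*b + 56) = (b - 5)/(b - 8)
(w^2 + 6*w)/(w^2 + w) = (w + 6)/(w + 1)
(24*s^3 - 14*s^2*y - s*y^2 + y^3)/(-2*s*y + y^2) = -12*s^2/y + s + y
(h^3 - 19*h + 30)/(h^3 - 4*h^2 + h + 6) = (h + 5)/(h + 1)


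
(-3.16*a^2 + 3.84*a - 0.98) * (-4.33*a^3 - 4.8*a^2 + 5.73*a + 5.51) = 13.6828*a^5 - 1.4592*a^4 - 32.2954*a^3 + 9.2956*a^2 + 15.543*a - 5.3998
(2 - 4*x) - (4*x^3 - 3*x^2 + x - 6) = -4*x^3 + 3*x^2 - 5*x + 8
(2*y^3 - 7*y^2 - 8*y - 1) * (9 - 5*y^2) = -10*y^5 + 35*y^4 + 58*y^3 - 58*y^2 - 72*y - 9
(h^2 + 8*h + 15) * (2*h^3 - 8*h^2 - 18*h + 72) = 2*h^5 + 8*h^4 - 52*h^3 - 192*h^2 + 306*h + 1080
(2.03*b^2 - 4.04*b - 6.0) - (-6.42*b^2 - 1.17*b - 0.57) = 8.45*b^2 - 2.87*b - 5.43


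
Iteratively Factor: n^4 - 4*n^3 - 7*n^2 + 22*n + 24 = (n + 1)*(n^3 - 5*n^2 - 2*n + 24) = (n - 4)*(n + 1)*(n^2 - n - 6) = (n - 4)*(n + 1)*(n + 2)*(n - 3)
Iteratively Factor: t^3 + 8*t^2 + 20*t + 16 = (t + 2)*(t^2 + 6*t + 8) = (t + 2)*(t + 4)*(t + 2)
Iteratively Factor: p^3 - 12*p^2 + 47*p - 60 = (p - 3)*(p^2 - 9*p + 20) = (p - 4)*(p - 3)*(p - 5)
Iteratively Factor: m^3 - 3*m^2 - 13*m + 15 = (m + 3)*(m^2 - 6*m + 5) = (m - 1)*(m + 3)*(m - 5)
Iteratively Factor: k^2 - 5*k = (k)*(k - 5)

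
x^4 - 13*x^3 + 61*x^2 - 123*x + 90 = (x - 5)*(x - 3)^2*(x - 2)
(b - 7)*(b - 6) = b^2 - 13*b + 42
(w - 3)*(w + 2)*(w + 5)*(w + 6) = w^4 + 10*w^3 + 13*w^2 - 96*w - 180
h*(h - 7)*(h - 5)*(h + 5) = h^4 - 7*h^3 - 25*h^2 + 175*h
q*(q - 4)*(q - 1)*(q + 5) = q^4 - 21*q^2 + 20*q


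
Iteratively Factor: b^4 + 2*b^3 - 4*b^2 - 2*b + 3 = (b - 1)*(b^3 + 3*b^2 - b - 3) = (b - 1)*(b + 1)*(b^2 + 2*b - 3) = (b - 1)*(b + 1)*(b + 3)*(b - 1)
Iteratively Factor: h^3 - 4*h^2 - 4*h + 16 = (h + 2)*(h^2 - 6*h + 8) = (h - 2)*(h + 2)*(h - 4)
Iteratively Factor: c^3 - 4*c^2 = (c - 4)*(c^2) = c*(c - 4)*(c)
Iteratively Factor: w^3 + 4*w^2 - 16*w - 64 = (w + 4)*(w^2 - 16) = (w + 4)^2*(w - 4)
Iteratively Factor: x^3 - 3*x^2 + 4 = (x - 2)*(x^2 - x - 2) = (x - 2)*(x + 1)*(x - 2)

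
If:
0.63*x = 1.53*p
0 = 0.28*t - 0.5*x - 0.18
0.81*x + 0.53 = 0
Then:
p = -0.27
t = -0.53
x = -0.65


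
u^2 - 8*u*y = u*(u - 8*y)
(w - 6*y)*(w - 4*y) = w^2 - 10*w*y + 24*y^2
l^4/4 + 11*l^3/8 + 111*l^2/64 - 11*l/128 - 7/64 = (l/4 + 1/2)*(l - 1/4)*(l + 1/4)*(l + 7/2)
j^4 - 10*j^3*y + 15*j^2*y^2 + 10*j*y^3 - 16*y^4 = (j - 8*y)*(j - 2*y)*(j - y)*(j + y)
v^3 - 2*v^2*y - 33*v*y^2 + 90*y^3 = (v - 5*y)*(v - 3*y)*(v + 6*y)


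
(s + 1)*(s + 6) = s^2 + 7*s + 6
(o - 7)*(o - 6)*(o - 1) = o^3 - 14*o^2 + 55*o - 42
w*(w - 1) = w^2 - w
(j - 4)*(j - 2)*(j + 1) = j^3 - 5*j^2 + 2*j + 8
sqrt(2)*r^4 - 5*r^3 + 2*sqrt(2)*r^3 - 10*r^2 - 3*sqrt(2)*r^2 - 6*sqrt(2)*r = r*(r + 2)*(r - 3*sqrt(2))*(sqrt(2)*r + 1)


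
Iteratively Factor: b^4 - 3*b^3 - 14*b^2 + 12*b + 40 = (b - 5)*(b^3 + 2*b^2 - 4*b - 8) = (b - 5)*(b - 2)*(b^2 + 4*b + 4) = (b - 5)*(b - 2)*(b + 2)*(b + 2)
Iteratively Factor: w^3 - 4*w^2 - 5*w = (w + 1)*(w^2 - 5*w) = (w - 5)*(w + 1)*(w)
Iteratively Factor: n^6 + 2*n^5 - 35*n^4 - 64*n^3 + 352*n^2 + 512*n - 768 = (n + 4)*(n^5 - 2*n^4 - 27*n^3 + 44*n^2 + 176*n - 192) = (n - 4)*(n + 4)*(n^4 + 2*n^3 - 19*n^2 - 32*n + 48) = (n - 4)^2*(n + 4)*(n^3 + 6*n^2 + 5*n - 12) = (n - 4)^2*(n + 4)^2*(n^2 + 2*n - 3) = (n - 4)^2*(n + 3)*(n + 4)^2*(n - 1)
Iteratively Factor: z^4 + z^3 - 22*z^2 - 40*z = (z - 5)*(z^3 + 6*z^2 + 8*z) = (z - 5)*(z + 4)*(z^2 + 2*z) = (z - 5)*(z + 2)*(z + 4)*(z)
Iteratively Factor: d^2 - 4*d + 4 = (d - 2)*(d - 2)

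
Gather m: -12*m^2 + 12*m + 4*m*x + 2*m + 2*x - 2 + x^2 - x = -12*m^2 + m*(4*x + 14) + x^2 + x - 2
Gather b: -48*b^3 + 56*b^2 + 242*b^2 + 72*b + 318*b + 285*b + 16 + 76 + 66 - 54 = -48*b^3 + 298*b^2 + 675*b + 104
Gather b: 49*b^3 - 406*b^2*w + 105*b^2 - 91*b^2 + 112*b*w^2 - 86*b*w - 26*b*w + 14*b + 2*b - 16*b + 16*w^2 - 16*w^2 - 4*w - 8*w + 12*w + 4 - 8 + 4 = 49*b^3 + b^2*(14 - 406*w) + b*(112*w^2 - 112*w)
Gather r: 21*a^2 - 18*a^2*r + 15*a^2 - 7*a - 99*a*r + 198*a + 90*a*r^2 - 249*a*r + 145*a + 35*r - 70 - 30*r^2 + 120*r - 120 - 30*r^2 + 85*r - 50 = 36*a^2 + 336*a + r^2*(90*a - 60) + r*(-18*a^2 - 348*a + 240) - 240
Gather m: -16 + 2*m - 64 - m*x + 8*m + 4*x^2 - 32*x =m*(10 - x) + 4*x^2 - 32*x - 80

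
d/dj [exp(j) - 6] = exp(j)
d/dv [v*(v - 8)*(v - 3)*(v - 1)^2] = 5*v^4 - 52*v^3 + 141*v^2 - 118*v + 24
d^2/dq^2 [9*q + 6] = 0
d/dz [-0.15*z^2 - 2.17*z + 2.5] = -0.3*z - 2.17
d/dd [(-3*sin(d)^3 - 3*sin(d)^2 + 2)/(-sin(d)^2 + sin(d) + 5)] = (3*sin(d)^4 - 6*sin(d)^3 - 48*sin(d)^2 - 26*sin(d) - 2)*cos(d)/(sin(d)^2 - sin(d) - 5)^2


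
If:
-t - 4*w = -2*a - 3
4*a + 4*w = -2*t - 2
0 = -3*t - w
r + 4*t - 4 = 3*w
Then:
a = -13/16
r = 45/8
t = -1/8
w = 3/8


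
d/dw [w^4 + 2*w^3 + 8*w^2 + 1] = 2*w*(2*w^2 + 3*w + 8)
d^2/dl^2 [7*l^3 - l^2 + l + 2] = 42*l - 2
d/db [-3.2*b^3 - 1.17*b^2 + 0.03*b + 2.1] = -9.6*b^2 - 2.34*b + 0.03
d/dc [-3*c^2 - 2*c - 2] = -6*c - 2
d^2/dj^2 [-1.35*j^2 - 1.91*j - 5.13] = -2.70000000000000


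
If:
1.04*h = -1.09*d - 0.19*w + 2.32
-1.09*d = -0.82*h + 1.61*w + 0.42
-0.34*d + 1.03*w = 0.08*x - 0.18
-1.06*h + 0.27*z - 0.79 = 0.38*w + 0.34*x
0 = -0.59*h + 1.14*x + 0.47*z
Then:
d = 0.78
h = 1.43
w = -0.06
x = -1.81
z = 6.17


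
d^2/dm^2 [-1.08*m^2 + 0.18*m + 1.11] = -2.16000000000000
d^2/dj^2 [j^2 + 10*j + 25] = 2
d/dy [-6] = 0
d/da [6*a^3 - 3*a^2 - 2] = 6*a*(3*a - 1)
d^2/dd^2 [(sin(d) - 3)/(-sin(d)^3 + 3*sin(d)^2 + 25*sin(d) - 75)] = 2*(2*sin(d)^4 + 47*sin(d)^2 - 25)/((sin(d) - 5)^3*(sin(d) + 5)^3)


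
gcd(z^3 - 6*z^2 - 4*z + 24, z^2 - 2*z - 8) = z + 2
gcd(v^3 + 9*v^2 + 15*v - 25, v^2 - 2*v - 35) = v + 5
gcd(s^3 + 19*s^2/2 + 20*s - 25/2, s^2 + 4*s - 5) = s + 5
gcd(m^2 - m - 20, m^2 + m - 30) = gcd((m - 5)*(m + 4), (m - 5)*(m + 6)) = m - 5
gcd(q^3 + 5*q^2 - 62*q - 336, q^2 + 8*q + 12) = q + 6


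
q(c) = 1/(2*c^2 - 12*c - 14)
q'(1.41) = 0.01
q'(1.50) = 0.01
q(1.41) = -0.04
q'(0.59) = 0.02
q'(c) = (12 - 4*c)/(2*c^2 - 12*c - 14)^2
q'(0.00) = 0.06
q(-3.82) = 0.02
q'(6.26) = -0.11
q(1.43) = -0.04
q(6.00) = -0.07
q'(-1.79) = 0.10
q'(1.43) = 0.01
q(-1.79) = 0.07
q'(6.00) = -0.06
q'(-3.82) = 0.01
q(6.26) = -0.09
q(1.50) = -0.04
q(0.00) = -0.07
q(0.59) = -0.05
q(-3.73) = 0.02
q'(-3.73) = 0.01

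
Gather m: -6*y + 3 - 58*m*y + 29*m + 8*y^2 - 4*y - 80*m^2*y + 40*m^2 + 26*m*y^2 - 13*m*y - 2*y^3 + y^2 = m^2*(40 - 80*y) + m*(26*y^2 - 71*y + 29) - 2*y^3 + 9*y^2 - 10*y + 3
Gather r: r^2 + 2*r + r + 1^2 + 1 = r^2 + 3*r + 2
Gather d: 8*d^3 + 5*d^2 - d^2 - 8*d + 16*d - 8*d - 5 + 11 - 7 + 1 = 8*d^3 + 4*d^2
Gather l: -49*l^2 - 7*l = -49*l^2 - 7*l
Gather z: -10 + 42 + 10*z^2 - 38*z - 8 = 10*z^2 - 38*z + 24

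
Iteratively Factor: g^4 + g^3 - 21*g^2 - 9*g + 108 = (g + 4)*(g^3 - 3*g^2 - 9*g + 27) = (g + 3)*(g + 4)*(g^2 - 6*g + 9) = (g - 3)*(g + 3)*(g + 4)*(g - 3)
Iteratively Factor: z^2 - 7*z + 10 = (z - 5)*(z - 2)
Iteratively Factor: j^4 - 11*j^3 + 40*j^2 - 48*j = (j)*(j^3 - 11*j^2 + 40*j - 48) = j*(j - 4)*(j^2 - 7*j + 12) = j*(j - 4)*(j - 3)*(j - 4)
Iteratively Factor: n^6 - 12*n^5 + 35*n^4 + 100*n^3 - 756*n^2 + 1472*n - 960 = (n - 2)*(n^5 - 10*n^4 + 15*n^3 + 130*n^2 - 496*n + 480) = (n - 2)^2*(n^4 - 8*n^3 - n^2 + 128*n - 240) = (n - 3)*(n - 2)^2*(n^3 - 5*n^2 - 16*n + 80) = (n - 5)*(n - 3)*(n - 2)^2*(n^2 - 16) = (n - 5)*(n - 3)*(n - 2)^2*(n + 4)*(n - 4)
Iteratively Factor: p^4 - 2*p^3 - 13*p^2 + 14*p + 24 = (p + 1)*(p^3 - 3*p^2 - 10*p + 24) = (p - 2)*(p + 1)*(p^2 - p - 12) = (p - 4)*(p - 2)*(p + 1)*(p + 3)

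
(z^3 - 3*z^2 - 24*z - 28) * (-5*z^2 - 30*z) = -5*z^5 - 15*z^4 + 210*z^3 + 860*z^2 + 840*z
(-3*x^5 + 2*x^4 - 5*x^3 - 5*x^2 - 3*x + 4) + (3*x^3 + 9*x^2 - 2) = -3*x^5 + 2*x^4 - 2*x^3 + 4*x^2 - 3*x + 2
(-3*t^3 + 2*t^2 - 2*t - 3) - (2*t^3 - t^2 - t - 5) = -5*t^3 + 3*t^2 - t + 2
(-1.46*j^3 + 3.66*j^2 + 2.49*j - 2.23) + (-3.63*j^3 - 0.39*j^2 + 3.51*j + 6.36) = -5.09*j^3 + 3.27*j^2 + 6.0*j + 4.13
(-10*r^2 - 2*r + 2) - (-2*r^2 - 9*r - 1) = -8*r^2 + 7*r + 3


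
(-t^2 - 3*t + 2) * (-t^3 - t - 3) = t^5 + 3*t^4 - t^3 + 6*t^2 + 7*t - 6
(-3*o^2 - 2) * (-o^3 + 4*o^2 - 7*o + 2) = 3*o^5 - 12*o^4 + 23*o^3 - 14*o^2 + 14*o - 4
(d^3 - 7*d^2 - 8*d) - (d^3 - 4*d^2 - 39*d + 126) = -3*d^2 + 31*d - 126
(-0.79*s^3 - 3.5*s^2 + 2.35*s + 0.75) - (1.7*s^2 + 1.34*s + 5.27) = -0.79*s^3 - 5.2*s^2 + 1.01*s - 4.52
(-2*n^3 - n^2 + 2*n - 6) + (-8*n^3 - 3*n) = -10*n^3 - n^2 - n - 6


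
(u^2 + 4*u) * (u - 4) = u^3 - 16*u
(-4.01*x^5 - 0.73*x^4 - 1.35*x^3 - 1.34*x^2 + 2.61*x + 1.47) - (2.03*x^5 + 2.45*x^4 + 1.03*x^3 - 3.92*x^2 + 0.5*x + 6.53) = -6.04*x^5 - 3.18*x^4 - 2.38*x^3 + 2.58*x^2 + 2.11*x - 5.06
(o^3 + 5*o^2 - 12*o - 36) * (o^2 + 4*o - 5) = o^5 + 9*o^4 + 3*o^3 - 109*o^2 - 84*o + 180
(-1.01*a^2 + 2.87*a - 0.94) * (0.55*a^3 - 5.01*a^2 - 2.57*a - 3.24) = -0.5555*a^5 + 6.6386*a^4 - 12.3*a^3 + 0.6059*a^2 - 6.883*a + 3.0456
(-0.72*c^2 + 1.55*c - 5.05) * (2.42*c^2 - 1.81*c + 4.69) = -1.7424*c^4 + 5.0542*c^3 - 18.4033*c^2 + 16.41*c - 23.6845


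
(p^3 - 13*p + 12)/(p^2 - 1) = (p^2 + p - 12)/(p + 1)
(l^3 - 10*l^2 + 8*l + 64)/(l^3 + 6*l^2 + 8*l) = (l^2 - 12*l + 32)/(l*(l + 4))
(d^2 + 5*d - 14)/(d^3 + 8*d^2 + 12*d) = (d^2 + 5*d - 14)/(d*(d^2 + 8*d + 12))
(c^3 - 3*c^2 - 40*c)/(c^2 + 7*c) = (c^2 - 3*c - 40)/(c + 7)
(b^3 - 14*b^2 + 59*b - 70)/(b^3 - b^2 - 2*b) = (b^2 - 12*b + 35)/(b*(b + 1))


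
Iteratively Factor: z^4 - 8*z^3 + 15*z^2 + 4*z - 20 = (z - 5)*(z^3 - 3*z^2 + 4) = (z - 5)*(z - 2)*(z^2 - z - 2) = (z - 5)*(z - 2)*(z + 1)*(z - 2)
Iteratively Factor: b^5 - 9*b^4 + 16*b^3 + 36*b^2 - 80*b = (b - 2)*(b^4 - 7*b^3 + 2*b^2 + 40*b) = (b - 5)*(b - 2)*(b^3 - 2*b^2 - 8*b) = (b - 5)*(b - 2)*(b + 2)*(b^2 - 4*b) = b*(b - 5)*(b - 2)*(b + 2)*(b - 4)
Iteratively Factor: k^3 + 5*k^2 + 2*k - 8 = (k + 2)*(k^2 + 3*k - 4) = (k - 1)*(k + 2)*(k + 4)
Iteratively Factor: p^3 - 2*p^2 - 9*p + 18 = (p - 2)*(p^2 - 9) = (p - 2)*(p + 3)*(p - 3)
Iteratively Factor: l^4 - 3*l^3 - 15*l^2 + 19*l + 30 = (l + 3)*(l^3 - 6*l^2 + 3*l + 10) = (l - 5)*(l + 3)*(l^2 - l - 2) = (l - 5)*(l - 2)*(l + 3)*(l + 1)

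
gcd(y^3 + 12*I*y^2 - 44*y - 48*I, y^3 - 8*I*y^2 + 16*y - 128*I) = y + 4*I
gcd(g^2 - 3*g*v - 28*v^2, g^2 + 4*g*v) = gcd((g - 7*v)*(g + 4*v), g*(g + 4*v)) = g + 4*v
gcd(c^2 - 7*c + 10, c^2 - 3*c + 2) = c - 2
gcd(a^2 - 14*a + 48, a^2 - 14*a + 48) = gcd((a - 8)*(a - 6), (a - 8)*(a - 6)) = a^2 - 14*a + 48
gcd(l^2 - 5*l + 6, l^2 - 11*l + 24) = l - 3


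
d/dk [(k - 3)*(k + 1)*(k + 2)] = 3*k^2 - 7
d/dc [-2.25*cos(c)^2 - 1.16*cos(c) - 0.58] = (4.5*cos(c) + 1.16)*sin(c)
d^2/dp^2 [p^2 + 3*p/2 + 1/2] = 2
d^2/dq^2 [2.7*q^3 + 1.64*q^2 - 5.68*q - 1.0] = 16.2*q + 3.28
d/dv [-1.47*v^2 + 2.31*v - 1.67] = 2.31 - 2.94*v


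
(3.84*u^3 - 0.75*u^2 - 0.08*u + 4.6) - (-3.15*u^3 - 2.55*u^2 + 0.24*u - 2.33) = 6.99*u^3 + 1.8*u^2 - 0.32*u + 6.93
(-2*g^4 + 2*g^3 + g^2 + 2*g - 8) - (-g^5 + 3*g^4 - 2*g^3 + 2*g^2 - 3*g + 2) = g^5 - 5*g^4 + 4*g^3 - g^2 + 5*g - 10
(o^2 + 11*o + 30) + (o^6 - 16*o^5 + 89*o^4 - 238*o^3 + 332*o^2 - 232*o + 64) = o^6 - 16*o^5 + 89*o^4 - 238*o^3 + 333*o^2 - 221*o + 94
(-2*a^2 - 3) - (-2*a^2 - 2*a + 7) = 2*a - 10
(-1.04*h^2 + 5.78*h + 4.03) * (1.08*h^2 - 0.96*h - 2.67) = -1.1232*h^4 + 7.2408*h^3 + 1.5804*h^2 - 19.3014*h - 10.7601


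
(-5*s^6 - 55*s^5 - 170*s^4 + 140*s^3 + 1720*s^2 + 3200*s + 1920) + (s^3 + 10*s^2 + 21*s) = -5*s^6 - 55*s^5 - 170*s^4 + 141*s^3 + 1730*s^2 + 3221*s + 1920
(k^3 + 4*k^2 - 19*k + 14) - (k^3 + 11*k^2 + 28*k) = -7*k^2 - 47*k + 14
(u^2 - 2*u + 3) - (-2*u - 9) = u^2 + 12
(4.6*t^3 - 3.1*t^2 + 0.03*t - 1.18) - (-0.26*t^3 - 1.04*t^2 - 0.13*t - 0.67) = 4.86*t^3 - 2.06*t^2 + 0.16*t - 0.51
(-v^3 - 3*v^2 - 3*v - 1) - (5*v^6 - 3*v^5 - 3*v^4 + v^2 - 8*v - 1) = -5*v^6 + 3*v^5 + 3*v^4 - v^3 - 4*v^2 + 5*v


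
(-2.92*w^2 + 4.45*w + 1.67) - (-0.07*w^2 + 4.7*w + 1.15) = -2.85*w^2 - 0.25*w + 0.52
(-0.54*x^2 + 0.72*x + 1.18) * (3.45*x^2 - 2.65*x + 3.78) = -1.863*x^4 + 3.915*x^3 + 0.1218*x^2 - 0.4054*x + 4.4604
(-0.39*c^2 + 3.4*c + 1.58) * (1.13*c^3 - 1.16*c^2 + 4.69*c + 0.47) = -0.4407*c^5 + 4.2944*c^4 - 3.9877*c^3 + 13.9299*c^2 + 9.0082*c + 0.7426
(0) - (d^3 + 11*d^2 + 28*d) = -d^3 - 11*d^2 - 28*d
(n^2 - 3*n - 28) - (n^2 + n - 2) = -4*n - 26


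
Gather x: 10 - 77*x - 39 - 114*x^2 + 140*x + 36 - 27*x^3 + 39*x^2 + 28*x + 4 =-27*x^3 - 75*x^2 + 91*x + 11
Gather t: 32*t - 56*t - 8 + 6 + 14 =12 - 24*t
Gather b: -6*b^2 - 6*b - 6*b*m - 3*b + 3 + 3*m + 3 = -6*b^2 + b*(-6*m - 9) + 3*m + 6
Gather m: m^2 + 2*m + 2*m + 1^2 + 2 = m^2 + 4*m + 3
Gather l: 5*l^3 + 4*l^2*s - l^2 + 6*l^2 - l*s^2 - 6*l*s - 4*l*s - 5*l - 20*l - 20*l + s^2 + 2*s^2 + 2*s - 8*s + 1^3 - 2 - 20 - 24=5*l^3 + l^2*(4*s + 5) + l*(-s^2 - 10*s - 45) + 3*s^2 - 6*s - 45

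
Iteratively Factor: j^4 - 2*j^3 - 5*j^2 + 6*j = (j - 1)*(j^3 - j^2 - 6*j) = j*(j - 1)*(j^2 - j - 6) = j*(j - 1)*(j + 2)*(j - 3)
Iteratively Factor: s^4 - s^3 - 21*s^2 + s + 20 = (s - 5)*(s^3 + 4*s^2 - s - 4) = (s - 5)*(s + 1)*(s^2 + 3*s - 4) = (s - 5)*(s + 1)*(s + 4)*(s - 1)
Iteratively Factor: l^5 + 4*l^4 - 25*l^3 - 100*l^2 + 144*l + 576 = (l + 4)*(l^4 - 25*l^2 + 144) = (l + 4)^2*(l^3 - 4*l^2 - 9*l + 36) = (l - 3)*(l + 4)^2*(l^2 - l - 12) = (l - 4)*(l - 3)*(l + 4)^2*(l + 3)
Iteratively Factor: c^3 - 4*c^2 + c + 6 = (c + 1)*(c^2 - 5*c + 6) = (c - 2)*(c + 1)*(c - 3)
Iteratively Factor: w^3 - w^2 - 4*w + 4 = (w + 2)*(w^2 - 3*w + 2) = (w - 2)*(w + 2)*(w - 1)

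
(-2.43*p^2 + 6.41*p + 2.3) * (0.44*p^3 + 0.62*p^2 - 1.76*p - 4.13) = -1.0692*p^5 + 1.3138*p^4 + 9.263*p^3 + 0.180299999999999*p^2 - 30.5213*p - 9.499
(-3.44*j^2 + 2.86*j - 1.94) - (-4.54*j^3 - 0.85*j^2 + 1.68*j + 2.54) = 4.54*j^3 - 2.59*j^2 + 1.18*j - 4.48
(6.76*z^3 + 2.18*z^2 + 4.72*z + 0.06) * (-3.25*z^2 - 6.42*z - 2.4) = -21.97*z^5 - 50.4842*z^4 - 45.5596*z^3 - 35.7294*z^2 - 11.7132*z - 0.144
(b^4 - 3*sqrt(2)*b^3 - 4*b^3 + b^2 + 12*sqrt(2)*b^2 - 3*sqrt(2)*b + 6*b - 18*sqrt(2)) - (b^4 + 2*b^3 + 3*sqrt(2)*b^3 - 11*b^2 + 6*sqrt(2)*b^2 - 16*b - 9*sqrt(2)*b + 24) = -6*sqrt(2)*b^3 - 6*b^3 + 6*sqrt(2)*b^2 + 12*b^2 + 6*sqrt(2)*b + 22*b - 18*sqrt(2) - 24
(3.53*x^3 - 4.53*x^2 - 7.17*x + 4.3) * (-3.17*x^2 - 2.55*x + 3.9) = -11.1901*x^5 + 5.3586*x^4 + 48.0474*x^3 - 13.0145*x^2 - 38.928*x + 16.77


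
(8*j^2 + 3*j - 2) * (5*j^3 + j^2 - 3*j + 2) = 40*j^5 + 23*j^4 - 31*j^3 + 5*j^2 + 12*j - 4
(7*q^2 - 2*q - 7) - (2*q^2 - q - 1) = 5*q^2 - q - 6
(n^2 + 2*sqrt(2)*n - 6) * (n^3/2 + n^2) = n^5/2 + n^4 + sqrt(2)*n^4 - 3*n^3 + 2*sqrt(2)*n^3 - 6*n^2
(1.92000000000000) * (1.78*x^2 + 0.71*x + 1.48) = 3.4176*x^2 + 1.3632*x + 2.8416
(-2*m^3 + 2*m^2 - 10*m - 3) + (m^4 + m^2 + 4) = m^4 - 2*m^3 + 3*m^2 - 10*m + 1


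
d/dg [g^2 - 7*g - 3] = 2*g - 7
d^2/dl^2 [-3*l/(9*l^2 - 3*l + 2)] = 18*(-3*l*(6*l - 1)^2 + (9*l - 1)*(9*l^2 - 3*l + 2))/(9*l^2 - 3*l + 2)^3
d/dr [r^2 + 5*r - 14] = 2*r + 5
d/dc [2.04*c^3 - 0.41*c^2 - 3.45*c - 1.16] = 6.12*c^2 - 0.82*c - 3.45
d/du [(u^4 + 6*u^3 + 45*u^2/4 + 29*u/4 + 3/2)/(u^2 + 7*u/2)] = (16*u^5 + 132*u^4 + 336*u^3 + 257*u^2 - 24*u - 42)/(2*u^2*(4*u^2 + 28*u + 49))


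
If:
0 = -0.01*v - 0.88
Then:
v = -88.00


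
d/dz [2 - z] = -1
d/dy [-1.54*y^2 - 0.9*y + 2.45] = -3.08*y - 0.9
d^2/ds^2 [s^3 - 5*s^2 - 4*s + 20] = 6*s - 10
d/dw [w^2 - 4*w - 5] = 2*w - 4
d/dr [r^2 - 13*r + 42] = 2*r - 13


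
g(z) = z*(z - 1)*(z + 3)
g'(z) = z*(z - 1) + z*(z + 3) + (z - 1)*(z + 3) = 3*z^2 + 4*z - 3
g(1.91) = 8.53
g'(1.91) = 15.58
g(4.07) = 88.34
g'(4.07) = 62.97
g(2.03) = 10.52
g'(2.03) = 17.48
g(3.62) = 62.79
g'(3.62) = 50.79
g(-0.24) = 0.82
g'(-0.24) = -3.79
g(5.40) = 199.58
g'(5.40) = 106.08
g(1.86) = 7.77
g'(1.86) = 14.82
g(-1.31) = 5.11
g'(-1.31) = -3.09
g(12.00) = 1980.00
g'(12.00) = 477.00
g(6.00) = 270.00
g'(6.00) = 129.00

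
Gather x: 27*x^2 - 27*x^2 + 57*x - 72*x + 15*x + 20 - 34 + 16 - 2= 0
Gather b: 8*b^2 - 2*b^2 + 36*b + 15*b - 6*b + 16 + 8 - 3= 6*b^2 + 45*b + 21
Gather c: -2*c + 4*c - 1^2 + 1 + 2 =2*c + 2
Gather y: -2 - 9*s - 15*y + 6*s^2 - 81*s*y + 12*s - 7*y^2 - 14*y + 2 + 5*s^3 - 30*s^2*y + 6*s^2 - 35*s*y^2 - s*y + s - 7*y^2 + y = 5*s^3 + 12*s^2 + 4*s + y^2*(-35*s - 14) + y*(-30*s^2 - 82*s - 28)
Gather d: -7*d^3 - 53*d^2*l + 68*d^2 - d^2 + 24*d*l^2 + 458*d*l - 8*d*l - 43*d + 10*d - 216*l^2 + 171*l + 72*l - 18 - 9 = -7*d^3 + d^2*(67 - 53*l) + d*(24*l^2 + 450*l - 33) - 216*l^2 + 243*l - 27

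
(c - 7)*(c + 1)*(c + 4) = c^3 - 2*c^2 - 31*c - 28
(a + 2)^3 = a^3 + 6*a^2 + 12*a + 8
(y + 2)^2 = y^2 + 4*y + 4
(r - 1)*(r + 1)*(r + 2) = r^3 + 2*r^2 - r - 2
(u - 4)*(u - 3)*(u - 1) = u^3 - 8*u^2 + 19*u - 12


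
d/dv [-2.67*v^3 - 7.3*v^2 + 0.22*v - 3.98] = -8.01*v^2 - 14.6*v + 0.22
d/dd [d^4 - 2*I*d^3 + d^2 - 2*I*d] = 4*d^3 - 6*I*d^2 + 2*d - 2*I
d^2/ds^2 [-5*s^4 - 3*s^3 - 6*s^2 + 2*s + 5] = -60*s^2 - 18*s - 12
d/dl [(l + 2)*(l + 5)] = 2*l + 7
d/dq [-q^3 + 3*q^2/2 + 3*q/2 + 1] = -3*q^2 + 3*q + 3/2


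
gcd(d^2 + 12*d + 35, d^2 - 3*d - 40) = d + 5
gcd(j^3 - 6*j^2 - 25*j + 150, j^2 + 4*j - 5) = j + 5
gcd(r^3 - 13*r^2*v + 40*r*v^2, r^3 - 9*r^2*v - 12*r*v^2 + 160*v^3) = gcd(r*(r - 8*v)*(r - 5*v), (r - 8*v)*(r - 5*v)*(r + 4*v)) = r^2 - 13*r*v + 40*v^2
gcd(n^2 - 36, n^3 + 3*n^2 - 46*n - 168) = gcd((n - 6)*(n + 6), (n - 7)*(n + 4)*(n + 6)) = n + 6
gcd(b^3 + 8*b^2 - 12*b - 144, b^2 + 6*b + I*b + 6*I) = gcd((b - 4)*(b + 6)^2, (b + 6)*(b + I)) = b + 6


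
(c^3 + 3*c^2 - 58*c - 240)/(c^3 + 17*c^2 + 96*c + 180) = (c - 8)/(c + 6)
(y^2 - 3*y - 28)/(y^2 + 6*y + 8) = (y - 7)/(y + 2)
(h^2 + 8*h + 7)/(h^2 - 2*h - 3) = (h + 7)/(h - 3)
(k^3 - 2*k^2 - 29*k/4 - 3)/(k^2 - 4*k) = k + 2 + 3/(4*k)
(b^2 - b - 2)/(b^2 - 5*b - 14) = (-b^2 + b + 2)/(-b^2 + 5*b + 14)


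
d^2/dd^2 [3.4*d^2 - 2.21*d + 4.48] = 6.80000000000000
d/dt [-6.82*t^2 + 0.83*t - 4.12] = 0.83 - 13.64*t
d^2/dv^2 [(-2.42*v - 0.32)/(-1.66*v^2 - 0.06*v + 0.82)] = ((2.42*v + 0.32)*(3.32*v + 0.06)*(6.64*v + 0.12) - (24.1032*v + 1.3528)*(1.66*v^2 + 0.06*v - 0.82))/(1.66*v^2 + 0.06*v - 0.82)^3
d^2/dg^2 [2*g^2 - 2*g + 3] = 4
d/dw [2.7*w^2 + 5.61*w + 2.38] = 5.4*w + 5.61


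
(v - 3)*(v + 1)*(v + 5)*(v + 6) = v^4 + 9*v^3 + 5*v^2 - 93*v - 90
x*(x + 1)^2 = x^3 + 2*x^2 + x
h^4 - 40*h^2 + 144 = (h - 6)*(h - 2)*(h + 2)*(h + 6)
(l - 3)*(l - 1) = l^2 - 4*l + 3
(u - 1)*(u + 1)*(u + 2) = u^3 + 2*u^2 - u - 2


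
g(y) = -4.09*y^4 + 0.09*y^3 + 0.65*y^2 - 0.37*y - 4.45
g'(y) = -16.36*y^3 + 0.27*y^2 + 1.3*y - 0.37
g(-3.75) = -807.48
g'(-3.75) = 861.29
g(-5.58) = -3962.94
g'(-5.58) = 2843.19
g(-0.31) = -4.31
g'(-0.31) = -0.26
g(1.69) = -36.15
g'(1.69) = -76.37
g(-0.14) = -4.39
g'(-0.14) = -0.50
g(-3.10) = -377.46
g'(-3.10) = 485.58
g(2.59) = -183.53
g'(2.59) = -279.43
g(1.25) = -13.71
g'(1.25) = -30.28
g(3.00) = -328.57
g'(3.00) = -435.76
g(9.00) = -26724.01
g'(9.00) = -11893.24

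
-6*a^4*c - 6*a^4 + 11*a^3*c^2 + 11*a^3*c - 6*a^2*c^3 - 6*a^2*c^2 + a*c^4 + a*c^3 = (-3*a + c)*(-2*a + c)*(-a + c)*(a*c + a)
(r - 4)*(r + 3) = r^2 - r - 12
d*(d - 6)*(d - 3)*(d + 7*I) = d^4 - 9*d^3 + 7*I*d^3 + 18*d^2 - 63*I*d^2 + 126*I*d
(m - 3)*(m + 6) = m^2 + 3*m - 18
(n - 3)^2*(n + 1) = n^3 - 5*n^2 + 3*n + 9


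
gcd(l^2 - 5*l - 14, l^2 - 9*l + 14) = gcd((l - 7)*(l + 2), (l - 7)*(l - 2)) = l - 7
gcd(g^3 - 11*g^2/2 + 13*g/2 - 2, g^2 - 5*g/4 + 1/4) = g - 1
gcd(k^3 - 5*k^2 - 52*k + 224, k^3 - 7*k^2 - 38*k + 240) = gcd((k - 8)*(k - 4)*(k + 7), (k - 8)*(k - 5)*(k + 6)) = k - 8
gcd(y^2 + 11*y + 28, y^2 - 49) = y + 7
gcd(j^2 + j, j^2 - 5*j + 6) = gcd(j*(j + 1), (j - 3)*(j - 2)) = 1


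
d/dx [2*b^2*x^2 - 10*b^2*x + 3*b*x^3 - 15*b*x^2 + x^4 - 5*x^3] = 4*b^2*x - 10*b^2 + 9*b*x^2 - 30*b*x + 4*x^3 - 15*x^2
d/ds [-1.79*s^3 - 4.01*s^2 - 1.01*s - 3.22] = -5.37*s^2 - 8.02*s - 1.01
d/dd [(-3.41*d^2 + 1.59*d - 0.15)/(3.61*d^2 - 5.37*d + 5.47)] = (12.5718*d^2 - 36.2224*d + 7.8918)/(13.0321*d^4 - 38.7714*d^3 + 68.3303*d^2 - 58.7478*d + 29.9209)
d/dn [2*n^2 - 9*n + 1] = 4*n - 9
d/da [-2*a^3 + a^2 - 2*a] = -6*a^2 + 2*a - 2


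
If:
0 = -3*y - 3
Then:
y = -1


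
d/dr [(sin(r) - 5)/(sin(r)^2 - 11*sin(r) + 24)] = (10*sin(r) + cos(r)^2 - 32)*cos(r)/(sin(r)^2 - 11*sin(r) + 24)^2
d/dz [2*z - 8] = 2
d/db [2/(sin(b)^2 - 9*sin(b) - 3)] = 2*(9 - 2*sin(b))*cos(b)/(9*sin(b) + cos(b)^2 + 2)^2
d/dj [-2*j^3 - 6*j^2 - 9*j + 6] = -6*j^2 - 12*j - 9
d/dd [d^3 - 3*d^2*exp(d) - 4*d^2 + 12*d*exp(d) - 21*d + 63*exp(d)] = -3*d^2*exp(d) + 3*d^2 + 6*d*exp(d) - 8*d + 75*exp(d) - 21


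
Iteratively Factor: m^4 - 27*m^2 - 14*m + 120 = (m - 2)*(m^3 + 2*m^2 - 23*m - 60) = (m - 5)*(m - 2)*(m^2 + 7*m + 12) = (m - 5)*(m - 2)*(m + 4)*(m + 3)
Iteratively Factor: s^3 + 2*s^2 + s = (s)*(s^2 + 2*s + 1) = s*(s + 1)*(s + 1)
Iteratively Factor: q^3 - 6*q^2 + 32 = (q - 4)*(q^2 - 2*q - 8) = (q - 4)^2*(q + 2)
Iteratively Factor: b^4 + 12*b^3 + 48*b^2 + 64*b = (b + 4)*(b^3 + 8*b^2 + 16*b) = b*(b + 4)*(b^2 + 8*b + 16) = b*(b + 4)^2*(b + 4)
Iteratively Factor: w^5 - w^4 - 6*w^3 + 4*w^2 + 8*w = (w)*(w^4 - w^3 - 6*w^2 + 4*w + 8) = w*(w - 2)*(w^3 + w^2 - 4*w - 4) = w*(w - 2)*(w + 2)*(w^2 - w - 2) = w*(w - 2)^2*(w + 2)*(w + 1)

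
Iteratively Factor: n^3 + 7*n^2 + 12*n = (n + 3)*(n^2 + 4*n) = n*(n + 3)*(n + 4)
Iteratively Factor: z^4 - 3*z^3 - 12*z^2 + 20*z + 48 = (z - 4)*(z^3 + z^2 - 8*z - 12) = (z - 4)*(z - 3)*(z^2 + 4*z + 4) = (z - 4)*(z - 3)*(z + 2)*(z + 2)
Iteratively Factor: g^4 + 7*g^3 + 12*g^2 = (g + 4)*(g^3 + 3*g^2) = g*(g + 4)*(g^2 + 3*g) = g*(g + 3)*(g + 4)*(g)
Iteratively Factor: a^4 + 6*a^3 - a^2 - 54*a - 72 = (a - 3)*(a^3 + 9*a^2 + 26*a + 24) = (a - 3)*(a + 2)*(a^2 + 7*a + 12) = (a - 3)*(a + 2)*(a + 4)*(a + 3)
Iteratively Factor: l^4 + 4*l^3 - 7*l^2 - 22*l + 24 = (l - 2)*(l^3 + 6*l^2 + 5*l - 12) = (l - 2)*(l + 3)*(l^2 + 3*l - 4) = (l - 2)*(l - 1)*(l + 3)*(l + 4)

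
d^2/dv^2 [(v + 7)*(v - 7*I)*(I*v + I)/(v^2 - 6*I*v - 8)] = (v^3*(16 + 42*I) + v^2*(342 + 384*I) + v*(2688 - 1044*I) - 1176 - 4352*I)/(v^6 - 18*I*v^5 - 132*v^4 + 504*I*v^3 + 1056*v^2 - 1152*I*v - 512)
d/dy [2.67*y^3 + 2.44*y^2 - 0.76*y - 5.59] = 8.01*y^2 + 4.88*y - 0.76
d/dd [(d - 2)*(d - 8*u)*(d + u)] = 3*d^2 - 14*d*u - 4*d - 8*u^2 + 14*u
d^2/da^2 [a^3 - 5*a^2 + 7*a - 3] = 6*a - 10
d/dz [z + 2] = 1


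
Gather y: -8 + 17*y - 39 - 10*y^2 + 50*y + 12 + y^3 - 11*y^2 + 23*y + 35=y^3 - 21*y^2 + 90*y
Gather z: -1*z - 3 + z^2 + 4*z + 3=z^2 + 3*z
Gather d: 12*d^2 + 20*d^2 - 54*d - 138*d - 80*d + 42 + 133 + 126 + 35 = 32*d^2 - 272*d + 336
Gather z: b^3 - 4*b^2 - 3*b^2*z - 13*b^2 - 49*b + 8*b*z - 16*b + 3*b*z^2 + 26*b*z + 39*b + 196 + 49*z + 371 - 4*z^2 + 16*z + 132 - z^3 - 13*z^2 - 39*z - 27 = b^3 - 17*b^2 - 26*b - z^3 + z^2*(3*b - 17) + z*(-3*b^2 + 34*b + 26) + 672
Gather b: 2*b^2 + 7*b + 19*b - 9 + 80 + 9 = 2*b^2 + 26*b + 80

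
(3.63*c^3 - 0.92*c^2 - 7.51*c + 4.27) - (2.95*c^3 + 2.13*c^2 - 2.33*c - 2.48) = 0.68*c^3 - 3.05*c^2 - 5.18*c + 6.75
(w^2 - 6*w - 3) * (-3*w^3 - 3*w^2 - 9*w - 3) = -3*w^5 + 15*w^4 + 18*w^3 + 60*w^2 + 45*w + 9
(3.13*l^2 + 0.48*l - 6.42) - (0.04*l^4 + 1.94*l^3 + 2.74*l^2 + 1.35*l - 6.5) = -0.04*l^4 - 1.94*l^3 + 0.39*l^2 - 0.87*l + 0.0800000000000001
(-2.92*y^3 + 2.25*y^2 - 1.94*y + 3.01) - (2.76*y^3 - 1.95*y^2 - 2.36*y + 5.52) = -5.68*y^3 + 4.2*y^2 + 0.42*y - 2.51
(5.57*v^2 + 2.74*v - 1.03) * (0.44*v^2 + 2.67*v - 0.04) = 2.4508*v^4 + 16.0775*v^3 + 6.6398*v^2 - 2.8597*v + 0.0412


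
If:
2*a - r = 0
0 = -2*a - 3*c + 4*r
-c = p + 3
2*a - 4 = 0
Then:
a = 2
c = 4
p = -7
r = 4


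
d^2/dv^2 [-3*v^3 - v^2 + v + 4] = -18*v - 2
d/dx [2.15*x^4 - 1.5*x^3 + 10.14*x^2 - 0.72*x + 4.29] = 8.6*x^3 - 4.5*x^2 + 20.28*x - 0.72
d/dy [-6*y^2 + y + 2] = 1 - 12*y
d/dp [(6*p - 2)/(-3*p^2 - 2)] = 6*(3*p^2 - 2*p - 2)/(9*p^4 + 12*p^2 + 4)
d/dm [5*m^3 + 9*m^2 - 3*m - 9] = 15*m^2 + 18*m - 3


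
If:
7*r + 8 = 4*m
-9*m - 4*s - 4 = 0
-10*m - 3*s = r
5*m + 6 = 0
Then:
No Solution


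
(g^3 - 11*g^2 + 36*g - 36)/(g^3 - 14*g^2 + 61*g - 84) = (g^2 - 8*g + 12)/(g^2 - 11*g + 28)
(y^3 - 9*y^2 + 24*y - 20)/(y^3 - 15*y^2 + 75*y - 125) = (y^2 - 4*y + 4)/(y^2 - 10*y + 25)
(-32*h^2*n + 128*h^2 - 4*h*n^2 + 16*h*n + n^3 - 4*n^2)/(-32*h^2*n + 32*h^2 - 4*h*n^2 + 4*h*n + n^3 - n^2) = (n - 4)/(n - 1)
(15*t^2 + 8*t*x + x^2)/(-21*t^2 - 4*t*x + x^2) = (5*t + x)/(-7*t + x)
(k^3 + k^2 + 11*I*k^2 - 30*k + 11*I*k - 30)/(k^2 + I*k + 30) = (k^2 + k*(1 + 5*I) + 5*I)/(k - 5*I)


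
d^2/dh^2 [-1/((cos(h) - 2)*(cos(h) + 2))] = 2*(2*sin(h)^4 - 9*sin(h)^2 + 3)/((cos(h) - 2)^3*(cos(h) + 2)^3)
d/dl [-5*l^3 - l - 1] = -15*l^2 - 1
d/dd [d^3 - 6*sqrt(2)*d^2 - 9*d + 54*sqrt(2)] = 3*d^2 - 12*sqrt(2)*d - 9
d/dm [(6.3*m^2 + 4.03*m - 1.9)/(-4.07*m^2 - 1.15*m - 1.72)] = (9.1571*m^2 - 37.138*m - 9.1166)/(16.5649*m^4 + 9.361*m^3 + 15.3233*m^2 + 3.956*m + 2.9584)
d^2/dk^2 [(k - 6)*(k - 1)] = 2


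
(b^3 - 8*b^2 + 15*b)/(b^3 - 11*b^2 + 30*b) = (b - 3)/(b - 6)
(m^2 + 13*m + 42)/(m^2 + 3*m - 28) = (m + 6)/(m - 4)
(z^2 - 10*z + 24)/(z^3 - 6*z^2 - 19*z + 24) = (z^2 - 10*z + 24)/(z^3 - 6*z^2 - 19*z + 24)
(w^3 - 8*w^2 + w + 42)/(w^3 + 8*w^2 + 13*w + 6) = (w^3 - 8*w^2 + w + 42)/(w^3 + 8*w^2 + 13*w + 6)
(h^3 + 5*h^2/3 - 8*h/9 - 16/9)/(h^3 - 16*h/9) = (3*h^2 + h - 4)/(h*(3*h - 4))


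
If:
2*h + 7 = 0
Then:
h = -7/2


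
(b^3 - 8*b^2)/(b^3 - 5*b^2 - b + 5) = b^2*(b - 8)/(b^3 - 5*b^2 - b + 5)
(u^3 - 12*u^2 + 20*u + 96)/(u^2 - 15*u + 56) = (u^2 - 4*u - 12)/(u - 7)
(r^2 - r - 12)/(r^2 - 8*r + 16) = (r + 3)/(r - 4)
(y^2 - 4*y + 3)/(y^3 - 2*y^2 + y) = (y - 3)/(y*(y - 1))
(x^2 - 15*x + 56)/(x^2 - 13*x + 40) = (x - 7)/(x - 5)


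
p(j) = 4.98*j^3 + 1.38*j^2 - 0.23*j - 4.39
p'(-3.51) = 174.14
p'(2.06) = 68.85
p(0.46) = -3.72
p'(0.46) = 4.20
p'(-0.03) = -0.30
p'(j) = 14.94*j^2 + 2.76*j - 0.23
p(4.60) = 508.49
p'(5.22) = 421.27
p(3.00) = 141.80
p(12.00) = 8797.01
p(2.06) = 44.53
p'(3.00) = 142.51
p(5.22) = 740.35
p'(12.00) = 2184.25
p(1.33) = 9.46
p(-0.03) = -4.38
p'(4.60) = 328.60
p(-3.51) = -201.93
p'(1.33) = 29.87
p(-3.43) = -188.33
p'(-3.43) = 166.07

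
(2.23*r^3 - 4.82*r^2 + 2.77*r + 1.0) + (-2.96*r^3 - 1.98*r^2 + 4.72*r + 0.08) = -0.73*r^3 - 6.8*r^2 + 7.49*r + 1.08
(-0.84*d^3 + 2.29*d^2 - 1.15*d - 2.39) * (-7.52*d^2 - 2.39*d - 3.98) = 6.3168*d^5 - 15.2132*d^4 + 6.5181*d^3 + 11.6071*d^2 + 10.2891*d + 9.5122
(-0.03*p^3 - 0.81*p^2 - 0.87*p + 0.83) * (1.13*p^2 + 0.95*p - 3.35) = -0.0339*p^5 - 0.9438*p^4 - 1.6521*p^3 + 2.8249*p^2 + 3.703*p - 2.7805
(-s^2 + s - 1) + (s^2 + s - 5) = 2*s - 6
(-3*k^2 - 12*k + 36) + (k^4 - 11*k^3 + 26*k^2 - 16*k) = k^4 - 11*k^3 + 23*k^2 - 28*k + 36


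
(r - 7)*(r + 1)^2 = r^3 - 5*r^2 - 13*r - 7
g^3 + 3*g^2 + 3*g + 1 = (g + 1)^3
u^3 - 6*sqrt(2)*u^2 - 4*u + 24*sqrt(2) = (u - 2)*(u + 2)*(u - 6*sqrt(2))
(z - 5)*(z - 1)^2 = z^3 - 7*z^2 + 11*z - 5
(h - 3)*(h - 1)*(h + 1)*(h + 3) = h^4 - 10*h^2 + 9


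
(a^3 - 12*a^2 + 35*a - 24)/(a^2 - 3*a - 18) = (-a^3 + 12*a^2 - 35*a + 24)/(-a^2 + 3*a + 18)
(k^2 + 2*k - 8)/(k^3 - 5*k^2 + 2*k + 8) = (k + 4)/(k^2 - 3*k - 4)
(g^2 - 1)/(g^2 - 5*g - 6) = (g - 1)/(g - 6)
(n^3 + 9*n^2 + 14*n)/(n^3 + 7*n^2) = (n + 2)/n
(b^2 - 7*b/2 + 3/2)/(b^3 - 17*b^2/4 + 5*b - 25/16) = 8*(b - 3)/(8*b^2 - 30*b + 25)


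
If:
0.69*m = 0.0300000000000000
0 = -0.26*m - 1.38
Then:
No Solution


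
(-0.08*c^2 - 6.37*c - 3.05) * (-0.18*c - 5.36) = 0.0144*c^3 + 1.5754*c^2 + 34.6922*c + 16.348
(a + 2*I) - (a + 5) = -5 + 2*I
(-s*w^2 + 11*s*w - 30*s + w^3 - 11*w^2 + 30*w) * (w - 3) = -s*w^3 + 14*s*w^2 - 63*s*w + 90*s + w^4 - 14*w^3 + 63*w^2 - 90*w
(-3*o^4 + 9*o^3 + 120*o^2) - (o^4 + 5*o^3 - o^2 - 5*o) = -4*o^4 + 4*o^3 + 121*o^2 + 5*o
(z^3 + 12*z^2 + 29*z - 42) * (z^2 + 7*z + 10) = z^5 + 19*z^4 + 123*z^3 + 281*z^2 - 4*z - 420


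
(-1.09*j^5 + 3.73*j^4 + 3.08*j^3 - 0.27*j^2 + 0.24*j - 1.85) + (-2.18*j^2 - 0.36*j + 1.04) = -1.09*j^5 + 3.73*j^4 + 3.08*j^3 - 2.45*j^2 - 0.12*j - 0.81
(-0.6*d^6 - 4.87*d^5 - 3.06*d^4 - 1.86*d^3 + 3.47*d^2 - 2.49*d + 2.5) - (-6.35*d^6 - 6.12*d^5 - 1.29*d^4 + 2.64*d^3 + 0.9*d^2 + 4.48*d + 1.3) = 5.75*d^6 + 1.25*d^5 - 1.77*d^4 - 4.5*d^3 + 2.57*d^2 - 6.97*d + 1.2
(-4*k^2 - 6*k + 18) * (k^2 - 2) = -4*k^4 - 6*k^3 + 26*k^2 + 12*k - 36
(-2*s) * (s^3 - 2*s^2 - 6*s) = -2*s^4 + 4*s^3 + 12*s^2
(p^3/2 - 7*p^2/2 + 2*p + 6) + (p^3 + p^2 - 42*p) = 3*p^3/2 - 5*p^2/2 - 40*p + 6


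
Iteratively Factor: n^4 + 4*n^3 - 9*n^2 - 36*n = (n + 3)*(n^3 + n^2 - 12*n) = (n + 3)*(n + 4)*(n^2 - 3*n) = n*(n + 3)*(n + 4)*(n - 3)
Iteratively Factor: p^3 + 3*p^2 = (p)*(p^2 + 3*p) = p*(p + 3)*(p)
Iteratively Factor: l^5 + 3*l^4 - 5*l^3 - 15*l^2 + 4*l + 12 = (l - 1)*(l^4 + 4*l^3 - l^2 - 16*l - 12) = (l - 1)*(l + 2)*(l^3 + 2*l^2 - 5*l - 6) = (l - 1)*(l + 2)*(l + 3)*(l^2 - l - 2) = (l - 1)*(l + 1)*(l + 2)*(l + 3)*(l - 2)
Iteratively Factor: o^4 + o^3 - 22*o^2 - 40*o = (o)*(o^3 + o^2 - 22*o - 40) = o*(o + 2)*(o^2 - o - 20) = o*(o + 2)*(o + 4)*(o - 5)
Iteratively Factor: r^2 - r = (r)*(r - 1)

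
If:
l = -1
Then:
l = -1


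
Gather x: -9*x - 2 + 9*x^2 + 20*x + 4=9*x^2 + 11*x + 2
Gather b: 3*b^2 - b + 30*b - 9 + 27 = 3*b^2 + 29*b + 18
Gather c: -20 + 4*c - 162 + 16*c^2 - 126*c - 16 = 16*c^2 - 122*c - 198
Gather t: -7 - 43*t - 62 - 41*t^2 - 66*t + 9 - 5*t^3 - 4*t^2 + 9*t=-5*t^3 - 45*t^2 - 100*t - 60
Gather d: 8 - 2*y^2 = 8 - 2*y^2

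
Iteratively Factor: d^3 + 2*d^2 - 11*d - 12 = (d + 1)*(d^2 + d - 12) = (d + 1)*(d + 4)*(d - 3)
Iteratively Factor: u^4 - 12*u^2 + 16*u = (u - 2)*(u^3 + 2*u^2 - 8*u) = (u - 2)^2*(u^2 + 4*u) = (u - 2)^2*(u + 4)*(u)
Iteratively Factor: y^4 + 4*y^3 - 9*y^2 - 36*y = (y)*(y^3 + 4*y^2 - 9*y - 36) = y*(y - 3)*(y^2 + 7*y + 12) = y*(y - 3)*(y + 3)*(y + 4)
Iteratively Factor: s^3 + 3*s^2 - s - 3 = (s - 1)*(s^2 + 4*s + 3) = (s - 1)*(s + 1)*(s + 3)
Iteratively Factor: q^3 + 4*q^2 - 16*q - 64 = (q + 4)*(q^2 - 16) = (q - 4)*(q + 4)*(q + 4)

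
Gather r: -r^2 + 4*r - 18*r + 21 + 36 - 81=-r^2 - 14*r - 24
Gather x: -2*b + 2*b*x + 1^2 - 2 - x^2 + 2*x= -2*b - x^2 + x*(2*b + 2) - 1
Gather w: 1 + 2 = 3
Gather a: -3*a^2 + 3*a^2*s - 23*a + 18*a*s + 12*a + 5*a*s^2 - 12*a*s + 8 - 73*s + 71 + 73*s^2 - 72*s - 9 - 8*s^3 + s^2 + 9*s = a^2*(3*s - 3) + a*(5*s^2 + 6*s - 11) - 8*s^3 + 74*s^2 - 136*s + 70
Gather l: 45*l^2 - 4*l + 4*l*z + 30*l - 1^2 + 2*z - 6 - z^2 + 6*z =45*l^2 + l*(4*z + 26) - z^2 + 8*z - 7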